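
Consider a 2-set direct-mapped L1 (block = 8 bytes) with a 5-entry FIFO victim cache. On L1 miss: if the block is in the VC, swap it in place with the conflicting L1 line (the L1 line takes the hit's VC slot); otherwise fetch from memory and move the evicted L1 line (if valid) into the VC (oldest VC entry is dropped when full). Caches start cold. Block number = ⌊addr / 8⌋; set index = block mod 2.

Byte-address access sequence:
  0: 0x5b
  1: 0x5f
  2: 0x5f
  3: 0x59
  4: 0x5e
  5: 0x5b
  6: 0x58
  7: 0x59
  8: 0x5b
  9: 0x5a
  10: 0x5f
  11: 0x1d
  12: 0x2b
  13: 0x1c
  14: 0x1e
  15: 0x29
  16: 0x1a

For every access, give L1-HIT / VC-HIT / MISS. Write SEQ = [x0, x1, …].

SEQ = [MISS, L1-HIT, L1-HIT, L1-HIT, L1-HIT, L1-HIT, L1-HIT, L1-HIT, L1-HIT, L1-HIT, L1-HIT, MISS, MISS, VC-HIT, L1-HIT, VC-HIT, VC-HIT]

0: 0x5b (blk 11, set 1) → MISS  vc=[]
1: 0x5f (blk 11, set 1) → L1-HIT  vc=[]
2: 0x5f (blk 11, set 1) → L1-HIT  vc=[]
3: 0x59 (blk 11, set 1) → L1-HIT  vc=[]
4: 0x5e (blk 11, set 1) → L1-HIT  vc=[]
5: 0x5b (blk 11, set 1) → L1-HIT  vc=[]
6: 0x58 (blk 11, set 1) → L1-HIT  vc=[]
7: 0x59 (blk 11, set 1) → L1-HIT  vc=[]
8: 0x5b (blk 11, set 1) → L1-HIT  vc=[]
9: 0x5a (blk 11, set 1) → L1-HIT  vc=[]
10: 0x5f (blk 11, set 1) → L1-HIT  vc=[]
11: 0x1d (blk 3, set 1) → MISS  vc=[11]
12: 0x2b (blk 5, set 1) → MISS  vc=[11, 3]
13: 0x1c (blk 3, set 1) → VC-HIT  vc=[11, 5]
14: 0x1e (blk 3, set 1) → L1-HIT  vc=[11, 5]
15: 0x29 (blk 5, set 1) → VC-HIT  vc=[11, 3]
16: 0x1a (blk 3, set 1) → VC-HIT  vc=[11, 5]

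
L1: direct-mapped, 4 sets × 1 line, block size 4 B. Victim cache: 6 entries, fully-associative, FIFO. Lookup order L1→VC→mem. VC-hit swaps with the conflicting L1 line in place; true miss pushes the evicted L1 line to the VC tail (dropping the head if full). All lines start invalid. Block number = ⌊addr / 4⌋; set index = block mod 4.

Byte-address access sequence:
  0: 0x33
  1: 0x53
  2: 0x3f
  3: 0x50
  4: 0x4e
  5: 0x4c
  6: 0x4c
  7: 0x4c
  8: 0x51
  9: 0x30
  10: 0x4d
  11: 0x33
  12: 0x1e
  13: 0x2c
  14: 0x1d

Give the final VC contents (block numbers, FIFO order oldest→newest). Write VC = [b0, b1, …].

  [0] addr=0x33 blk=12 s=0: MISS | VC []
  [1] addr=0x53 blk=20 s=0: MISS | VC [12]
  [2] addr=0x3f blk=15 s=3: MISS | VC [12]
  [3] addr=0x50 blk=20 s=0: L1-HIT | VC [12]
  [4] addr=0x4e blk=19 s=3: MISS | VC [12, 15]
  [5] addr=0x4c blk=19 s=3: L1-HIT | VC [12, 15]
  [6] addr=0x4c blk=19 s=3: L1-HIT | VC [12, 15]
  [7] addr=0x4c blk=19 s=3: L1-HIT | VC [12, 15]
  [8] addr=0x51 blk=20 s=0: L1-HIT | VC [12, 15]
  [9] addr=0x30 blk=12 s=0: VC-HIT | VC [20, 15]
  [10] addr=0x4d blk=19 s=3: L1-HIT | VC [20, 15]
  [11] addr=0x33 blk=12 s=0: L1-HIT | VC [20, 15]
  [12] addr=0x1e blk=7 s=3: MISS | VC [20, 15, 19]
  [13] addr=0x2c blk=11 s=3: MISS | VC [20, 15, 19, 7]
  [14] addr=0x1d blk=7 s=3: VC-HIT | VC [20, 15, 19, 11]

VC = [20, 15, 19, 11]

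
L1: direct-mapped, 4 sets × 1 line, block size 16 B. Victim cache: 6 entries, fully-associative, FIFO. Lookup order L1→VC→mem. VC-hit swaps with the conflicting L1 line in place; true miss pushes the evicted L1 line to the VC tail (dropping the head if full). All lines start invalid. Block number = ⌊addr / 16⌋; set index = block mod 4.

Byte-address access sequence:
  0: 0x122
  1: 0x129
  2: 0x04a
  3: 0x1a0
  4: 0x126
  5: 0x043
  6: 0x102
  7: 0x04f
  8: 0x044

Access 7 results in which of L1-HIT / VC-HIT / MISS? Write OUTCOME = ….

  [0] addr=0x122 blk=18 s=2: MISS | VC []
  [1] addr=0x129 blk=18 s=2: L1-HIT | VC []
  [2] addr=0x4a blk=4 s=0: MISS | VC []
  [3] addr=0x1a0 blk=26 s=2: MISS | VC [18]
  [4] addr=0x126 blk=18 s=2: VC-HIT | VC [26]
  [5] addr=0x43 blk=4 s=0: L1-HIT | VC [26]
  [6] addr=0x102 blk=16 s=0: MISS | VC [26, 4]
  [7] addr=0x4f blk=4 s=0: VC-HIT | VC [26, 16]
  [8] addr=0x44 blk=4 s=0: L1-HIT | VC [26, 16]

OUTCOME = VC-HIT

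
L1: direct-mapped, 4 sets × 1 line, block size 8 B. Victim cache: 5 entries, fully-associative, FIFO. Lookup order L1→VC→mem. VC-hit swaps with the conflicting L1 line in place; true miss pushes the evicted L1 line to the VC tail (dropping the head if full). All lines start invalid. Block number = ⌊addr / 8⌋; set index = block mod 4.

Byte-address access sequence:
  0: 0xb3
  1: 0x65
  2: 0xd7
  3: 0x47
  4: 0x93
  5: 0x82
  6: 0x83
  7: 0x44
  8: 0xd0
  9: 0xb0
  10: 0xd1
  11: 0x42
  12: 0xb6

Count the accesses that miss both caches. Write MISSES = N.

0: 0xb3 (blk 22, set 2) → MISS  vc=[]
1: 0x65 (blk 12, set 0) → MISS  vc=[]
2: 0xd7 (blk 26, set 2) → MISS  vc=[22]
3: 0x47 (blk 8, set 0) → MISS  vc=[22, 12]
4: 0x93 (blk 18, set 2) → MISS  vc=[22, 12, 26]
5: 0x82 (blk 16, set 0) → MISS  vc=[22, 12, 26, 8]
6: 0x83 (blk 16, set 0) → L1-HIT  vc=[22, 12, 26, 8]
7: 0x44 (blk 8, set 0) → VC-HIT  vc=[22, 12, 26, 16]
8: 0xd0 (blk 26, set 2) → VC-HIT  vc=[22, 12, 18, 16]
9: 0xb0 (blk 22, set 2) → VC-HIT  vc=[26, 12, 18, 16]
10: 0xd1 (blk 26, set 2) → VC-HIT  vc=[22, 12, 18, 16]
11: 0x42 (blk 8, set 0) → L1-HIT  vc=[22, 12, 18, 16]
12: 0xb6 (blk 22, set 2) → VC-HIT  vc=[26, 12, 18, 16]

MISSES = 6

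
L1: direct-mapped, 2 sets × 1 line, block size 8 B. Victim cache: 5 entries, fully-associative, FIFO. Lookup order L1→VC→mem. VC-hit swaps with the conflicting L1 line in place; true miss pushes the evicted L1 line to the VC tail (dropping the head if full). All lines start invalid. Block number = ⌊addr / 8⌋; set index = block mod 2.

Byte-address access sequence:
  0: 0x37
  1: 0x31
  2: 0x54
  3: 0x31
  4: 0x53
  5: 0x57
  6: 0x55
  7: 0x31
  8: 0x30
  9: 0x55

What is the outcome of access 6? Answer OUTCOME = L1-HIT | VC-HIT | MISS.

OUTCOME = L1-HIT

  [0] addr=0x37 blk=6 s=0: MISS | VC []
  [1] addr=0x31 blk=6 s=0: L1-HIT | VC []
  [2] addr=0x54 blk=10 s=0: MISS | VC [6]
  [3] addr=0x31 blk=6 s=0: VC-HIT | VC [10]
  [4] addr=0x53 blk=10 s=0: VC-HIT | VC [6]
  [5] addr=0x57 blk=10 s=0: L1-HIT | VC [6]
  [6] addr=0x55 blk=10 s=0: L1-HIT | VC [6]
  [7] addr=0x31 blk=6 s=0: VC-HIT | VC [10]
  [8] addr=0x30 blk=6 s=0: L1-HIT | VC [10]
  [9] addr=0x55 blk=10 s=0: VC-HIT | VC [6]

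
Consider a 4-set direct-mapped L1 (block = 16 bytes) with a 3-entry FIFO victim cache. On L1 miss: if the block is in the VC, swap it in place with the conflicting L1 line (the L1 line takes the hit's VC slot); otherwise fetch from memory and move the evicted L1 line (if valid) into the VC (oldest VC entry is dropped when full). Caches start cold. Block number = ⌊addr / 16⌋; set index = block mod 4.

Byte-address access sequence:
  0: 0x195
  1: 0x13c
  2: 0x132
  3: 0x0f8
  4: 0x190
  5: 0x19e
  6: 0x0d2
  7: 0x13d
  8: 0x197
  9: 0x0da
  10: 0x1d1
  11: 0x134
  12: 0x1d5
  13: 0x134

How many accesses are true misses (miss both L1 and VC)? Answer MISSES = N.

MISSES = 5

  [0] addr=0x195 blk=25 s=1: MISS | VC []
  [1] addr=0x13c blk=19 s=3: MISS | VC []
  [2] addr=0x132 blk=19 s=3: L1-HIT | VC []
  [3] addr=0xf8 blk=15 s=3: MISS | VC [19]
  [4] addr=0x190 blk=25 s=1: L1-HIT | VC [19]
  [5] addr=0x19e blk=25 s=1: L1-HIT | VC [19]
  [6] addr=0xd2 blk=13 s=1: MISS | VC [19, 25]
  [7] addr=0x13d blk=19 s=3: VC-HIT | VC [15, 25]
  [8] addr=0x197 blk=25 s=1: VC-HIT | VC [15, 13]
  [9] addr=0xda blk=13 s=1: VC-HIT | VC [15, 25]
  [10] addr=0x1d1 blk=29 s=1: MISS | VC [15, 25, 13]
  [11] addr=0x134 blk=19 s=3: L1-HIT | VC [15, 25, 13]
  [12] addr=0x1d5 blk=29 s=1: L1-HIT | VC [15, 25, 13]
  [13] addr=0x134 blk=19 s=3: L1-HIT | VC [15, 25, 13]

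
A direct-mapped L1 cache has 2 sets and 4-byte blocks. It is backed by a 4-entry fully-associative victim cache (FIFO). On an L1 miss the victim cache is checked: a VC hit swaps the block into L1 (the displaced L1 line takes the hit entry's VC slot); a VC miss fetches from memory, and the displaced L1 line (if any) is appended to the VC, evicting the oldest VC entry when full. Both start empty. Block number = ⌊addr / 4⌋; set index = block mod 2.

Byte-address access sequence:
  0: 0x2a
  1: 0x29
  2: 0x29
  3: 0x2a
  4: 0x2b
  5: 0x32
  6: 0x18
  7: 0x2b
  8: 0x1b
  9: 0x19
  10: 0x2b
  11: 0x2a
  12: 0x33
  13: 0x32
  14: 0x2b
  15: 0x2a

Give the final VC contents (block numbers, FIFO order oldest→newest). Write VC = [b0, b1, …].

VC = [6, 12]

  [0] addr=0x2a blk=10 s=0: MISS | VC []
  [1] addr=0x29 blk=10 s=0: L1-HIT | VC []
  [2] addr=0x29 blk=10 s=0: L1-HIT | VC []
  [3] addr=0x2a blk=10 s=0: L1-HIT | VC []
  [4] addr=0x2b blk=10 s=0: L1-HIT | VC []
  [5] addr=0x32 blk=12 s=0: MISS | VC [10]
  [6] addr=0x18 blk=6 s=0: MISS | VC [10, 12]
  [7] addr=0x2b blk=10 s=0: VC-HIT | VC [6, 12]
  [8] addr=0x1b blk=6 s=0: VC-HIT | VC [10, 12]
  [9] addr=0x19 blk=6 s=0: L1-HIT | VC [10, 12]
  [10] addr=0x2b blk=10 s=0: VC-HIT | VC [6, 12]
  [11] addr=0x2a blk=10 s=0: L1-HIT | VC [6, 12]
  [12] addr=0x33 blk=12 s=0: VC-HIT | VC [6, 10]
  [13] addr=0x32 blk=12 s=0: L1-HIT | VC [6, 10]
  [14] addr=0x2b blk=10 s=0: VC-HIT | VC [6, 12]
  [15] addr=0x2a blk=10 s=0: L1-HIT | VC [6, 12]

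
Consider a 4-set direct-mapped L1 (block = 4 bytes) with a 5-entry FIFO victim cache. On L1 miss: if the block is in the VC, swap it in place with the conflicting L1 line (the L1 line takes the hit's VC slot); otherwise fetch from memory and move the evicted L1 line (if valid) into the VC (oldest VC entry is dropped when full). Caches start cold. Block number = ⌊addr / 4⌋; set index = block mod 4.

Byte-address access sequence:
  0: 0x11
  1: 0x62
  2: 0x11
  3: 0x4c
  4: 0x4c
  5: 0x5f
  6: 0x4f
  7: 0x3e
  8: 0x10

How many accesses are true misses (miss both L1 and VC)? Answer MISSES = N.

MISSES = 5

#0 0x11→b4/s0 MISS; vc=[]
#1 0x62→b24/s0 MISS; vc=[4]
#2 0x11→b4/s0 VC-HIT; vc=[24]
#3 0x4c→b19/s3 MISS; vc=[24]
#4 0x4c→b19/s3 L1-HIT; vc=[24]
#5 0x5f→b23/s3 MISS; vc=[24,19]
#6 0x4f→b19/s3 VC-HIT; vc=[24,23]
#7 0x3e→b15/s3 MISS; vc=[24,23,19]
#8 0x10→b4/s0 L1-HIT; vc=[24,23,19]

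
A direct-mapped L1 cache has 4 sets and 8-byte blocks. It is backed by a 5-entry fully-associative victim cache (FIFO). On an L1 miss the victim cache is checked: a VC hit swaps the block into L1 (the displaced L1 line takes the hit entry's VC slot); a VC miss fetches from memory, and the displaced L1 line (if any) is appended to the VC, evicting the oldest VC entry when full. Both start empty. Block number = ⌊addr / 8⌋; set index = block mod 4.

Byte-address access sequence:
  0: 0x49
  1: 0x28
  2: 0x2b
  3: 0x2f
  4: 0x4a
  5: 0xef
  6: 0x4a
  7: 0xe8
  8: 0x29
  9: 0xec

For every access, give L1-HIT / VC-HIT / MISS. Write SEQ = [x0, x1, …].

SEQ = [MISS, MISS, L1-HIT, L1-HIT, VC-HIT, MISS, VC-HIT, VC-HIT, VC-HIT, VC-HIT]

#0 0x49→b9/s1 MISS; vc=[]
#1 0x28→b5/s1 MISS; vc=[9]
#2 0x2b→b5/s1 L1-HIT; vc=[9]
#3 0x2f→b5/s1 L1-HIT; vc=[9]
#4 0x4a→b9/s1 VC-HIT; vc=[5]
#5 0xef→b29/s1 MISS; vc=[5,9]
#6 0x4a→b9/s1 VC-HIT; vc=[5,29]
#7 0xe8→b29/s1 VC-HIT; vc=[5,9]
#8 0x29→b5/s1 VC-HIT; vc=[29,9]
#9 0xec→b29/s1 VC-HIT; vc=[5,9]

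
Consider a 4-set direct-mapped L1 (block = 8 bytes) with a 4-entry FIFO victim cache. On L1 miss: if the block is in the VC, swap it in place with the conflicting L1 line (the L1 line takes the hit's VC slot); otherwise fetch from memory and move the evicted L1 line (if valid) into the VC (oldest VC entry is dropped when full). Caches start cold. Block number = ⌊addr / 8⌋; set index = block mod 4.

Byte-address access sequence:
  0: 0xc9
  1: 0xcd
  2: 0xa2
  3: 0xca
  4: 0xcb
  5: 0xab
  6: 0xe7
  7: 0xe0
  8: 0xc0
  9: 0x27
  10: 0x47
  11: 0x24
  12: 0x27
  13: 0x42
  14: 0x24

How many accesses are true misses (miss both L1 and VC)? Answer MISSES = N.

MISSES = 7

#0 0xc9→b25/s1 MISS; vc=[]
#1 0xcd→b25/s1 L1-HIT; vc=[]
#2 0xa2→b20/s0 MISS; vc=[]
#3 0xca→b25/s1 L1-HIT; vc=[]
#4 0xcb→b25/s1 L1-HIT; vc=[]
#5 0xab→b21/s1 MISS; vc=[25]
#6 0xe7→b28/s0 MISS; vc=[25,20]
#7 0xe0→b28/s0 L1-HIT; vc=[25,20]
#8 0xc0→b24/s0 MISS; vc=[25,20,28]
#9 0x27→b4/s0 MISS; vc=[25,20,28,24]
#10 0x47→b8/s0 MISS; vc=[20,28,24,4]
#11 0x24→b4/s0 VC-HIT; vc=[20,28,24,8]
#12 0x27→b4/s0 L1-HIT; vc=[20,28,24,8]
#13 0x42→b8/s0 VC-HIT; vc=[20,28,24,4]
#14 0x24→b4/s0 VC-HIT; vc=[20,28,24,8]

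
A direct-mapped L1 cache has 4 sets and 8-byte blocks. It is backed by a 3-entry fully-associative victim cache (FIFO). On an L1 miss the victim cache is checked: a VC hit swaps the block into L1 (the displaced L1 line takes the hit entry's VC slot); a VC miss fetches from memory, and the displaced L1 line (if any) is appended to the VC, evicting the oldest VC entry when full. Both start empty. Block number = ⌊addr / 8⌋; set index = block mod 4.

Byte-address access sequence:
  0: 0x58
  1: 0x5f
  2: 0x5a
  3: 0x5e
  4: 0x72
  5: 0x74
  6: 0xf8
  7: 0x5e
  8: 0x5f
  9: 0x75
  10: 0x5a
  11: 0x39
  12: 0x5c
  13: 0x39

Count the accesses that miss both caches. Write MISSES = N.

  [0] addr=0x58 blk=11 s=3: MISS | VC []
  [1] addr=0x5f blk=11 s=3: L1-HIT | VC []
  [2] addr=0x5a blk=11 s=3: L1-HIT | VC []
  [3] addr=0x5e blk=11 s=3: L1-HIT | VC []
  [4] addr=0x72 blk=14 s=2: MISS | VC []
  [5] addr=0x74 blk=14 s=2: L1-HIT | VC []
  [6] addr=0xf8 blk=31 s=3: MISS | VC [11]
  [7] addr=0x5e blk=11 s=3: VC-HIT | VC [31]
  [8] addr=0x5f blk=11 s=3: L1-HIT | VC [31]
  [9] addr=0x75 blk=14 s=2: L1-HIT | VC [31]
  [10] addr=0x5a blk=11 s=3: L1-HIT | VC [31]
  [11] addr=0x39 blk=7 s=3: MISS | VC [31, 11]
  [12] addr=0x5c blk=11 s=3: VC-HIT | VC [31, 7]
  [13] addr=0x39 blk=7 s=3: VC-HIT | VC [31, 11]

MISSES = 4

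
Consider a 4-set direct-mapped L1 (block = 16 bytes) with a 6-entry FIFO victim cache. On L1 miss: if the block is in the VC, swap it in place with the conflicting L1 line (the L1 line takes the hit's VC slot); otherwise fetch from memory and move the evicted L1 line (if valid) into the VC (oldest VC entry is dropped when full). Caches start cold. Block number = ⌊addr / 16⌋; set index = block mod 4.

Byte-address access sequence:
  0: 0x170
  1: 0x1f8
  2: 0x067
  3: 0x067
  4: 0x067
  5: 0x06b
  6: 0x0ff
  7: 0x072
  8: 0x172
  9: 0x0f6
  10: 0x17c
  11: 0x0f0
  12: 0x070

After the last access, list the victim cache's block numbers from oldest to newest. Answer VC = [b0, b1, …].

  [0] addr=0x170 blk=23 s=3: MISS | VC []
  [1] addr=0x1f8 blk=31 s=3: MISS | VC [23]
  [2] addr=0x67 blk=6 s=2: MISS | VC [23]
  [3] addr=0x67 blk=6 s=2: L1-HIT | VC [23]
  [4] addr=0x67 blk=6 s=2: L1-HIT | VC [23]
  [5] addr=0x6b blk=6 s=2: L1-HIT | VC [23]
  [6] addr=0xff blk=15 s=3: MISS | VC [23, 31]
  [7] addr=0x72 blk=7 s=3: MISS | VC [23, 31, 15]
  [8] addr=0x172 blk=23 s=3: VC-HIT | VC [7, 31, 15]
  [9] addr=0xf6 blk=15 s=3: VC-HIT | VC [7, 31, 23]
  [10] addr=0x17c blk=23 s=3: VC-HIT | VC [7, 31, 15]
  [11] addr=0xf0 blk=15 s=3: VC-HIT | VC [7, 31, 23]
  [12] addr=0x70 blk=7 s=3: VC-HIT | VC [15, 31, 23]

VC = [15, 31, 23]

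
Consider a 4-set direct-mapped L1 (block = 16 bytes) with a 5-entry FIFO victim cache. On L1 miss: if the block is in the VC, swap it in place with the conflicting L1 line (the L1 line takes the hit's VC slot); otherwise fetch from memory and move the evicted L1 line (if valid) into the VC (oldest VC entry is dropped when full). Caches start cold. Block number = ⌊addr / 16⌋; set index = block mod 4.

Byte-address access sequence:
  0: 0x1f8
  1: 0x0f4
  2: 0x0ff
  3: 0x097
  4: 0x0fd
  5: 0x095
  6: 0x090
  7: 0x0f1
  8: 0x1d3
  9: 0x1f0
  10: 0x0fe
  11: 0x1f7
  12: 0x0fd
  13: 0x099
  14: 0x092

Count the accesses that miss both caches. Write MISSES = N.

#0 0x1f8→b31/s3 MISS; vc=[]
#1 0xf4→b15/s3 MISS; vc=[31]
#2 0xff→b15/s3 L1-HIT; vc=[31]
#3 0x97→b9/s1 MISS; vc=[31]
#4 0xfd→b15/s3 L1-HIT; vc=[31]
#5 0x95→b9/s1 L1-HIT; vc=[31]
#6 0x90→b9/s1 L1-HIT; vc=[31]
#7 0xf1→b15/s3 L1-HIT; vc=[31]
#8 0x1d3→b29/s1 MISS; vc=[31,9]
#9 0x1f0→b31/s3 VC-HIT; vc=[15,9]
#10 0xfe→b15/s3 VC-HIT; vc=[31,9]
#11 0x1f7→b31/s3 VC-HIT; vc=[15,9]
#12 0xfd→b15/s3 VC-HIT; vc=[31,9]
#13 0x99→b9/s1 VC-HIT; vc=[31,29]
#14 0x92→b9/s1 L1-HIT; vc=[31,29]

MISSES = 4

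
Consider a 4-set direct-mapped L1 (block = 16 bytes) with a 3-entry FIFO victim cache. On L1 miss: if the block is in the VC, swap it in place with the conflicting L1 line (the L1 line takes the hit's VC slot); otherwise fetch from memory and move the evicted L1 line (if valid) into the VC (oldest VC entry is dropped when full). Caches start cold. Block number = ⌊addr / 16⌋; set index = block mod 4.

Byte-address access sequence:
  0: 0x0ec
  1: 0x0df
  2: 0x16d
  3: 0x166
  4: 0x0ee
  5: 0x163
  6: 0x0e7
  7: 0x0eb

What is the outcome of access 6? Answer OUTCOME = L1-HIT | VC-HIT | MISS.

OUTCOME = VC-HIT

0: 0xec (blk 14, set 2) → MISS  vc=[]
1: 0xdf (blk 13, set 1) → MISS  vc=[]
2: 0x16d (blk 22, set 2) → MISS  vc=[14]
3: 0x166 (blk 22, set 2) → L1-HIT  vc=[14]
4: 0xee (blk 14, set 2) → VC-HIT  vc=[22]
5: 0x163 (blk 22, set 2) → VC-HIT  vc=[14]
6: 0xe7 (blk 14, set 2) → VC-HIT  vc=[22]
7: 0xeb (blk 14, set 2) → L1-HIT  vc=[22]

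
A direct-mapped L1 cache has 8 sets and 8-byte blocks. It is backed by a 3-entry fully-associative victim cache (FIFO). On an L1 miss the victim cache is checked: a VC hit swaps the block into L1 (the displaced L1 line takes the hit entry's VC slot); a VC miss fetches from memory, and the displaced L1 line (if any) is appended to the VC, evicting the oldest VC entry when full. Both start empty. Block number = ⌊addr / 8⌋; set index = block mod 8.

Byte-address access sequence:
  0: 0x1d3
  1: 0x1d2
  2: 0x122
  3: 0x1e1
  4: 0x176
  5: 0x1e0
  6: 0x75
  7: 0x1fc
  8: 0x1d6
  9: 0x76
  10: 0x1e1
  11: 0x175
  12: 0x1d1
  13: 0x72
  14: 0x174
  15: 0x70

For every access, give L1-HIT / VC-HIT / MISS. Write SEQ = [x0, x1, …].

SEQ = [MISS, L1-HIT, MISS, MISS, MISS, L1-HIT, MISS, MISS, L1-HIT, L1-HIT, L1-HIT, VC-HIT, L1-HIT, VC-HIT, VC-HIT, VC-HIT]

0: 0x1d3 (blk 58, set 2) → MISS  vc=[]
1: 0x1d2 (blk 58, set 2) → L1-HIT  vc=[]
2: 0x122 (blk 36, set 4) → MISS  vc=[]
3: 0x1e1 (blk 60, set 4) → MISS  vc=[36]
4: 0x176 (blk 46, set 6) → MISS  vc=[36]
5: 0x1e0 (blk 60, set 4) → L1-HIT  vc=[36]
6: 0x75 (blk 14, set 6) → MISS  vc=[36, 46]
7: 0x1fc (blk 63, set 7) → MISS  vc=[36, 46]
8: 0x1d6 (blk 58, set 2) → L1-HIT  vc=[36, 46]
9: 0x76 (blk 14, set 6) → L1-HIT  vc=[36, 46]
10: 0x1e1 (blk 60, set 4) → L1-HIT  vc=[36, 46]
11: 0x175 (blk 46, set 6) → VC-HIT  vc=[36, 14]
12: 0x1d1 (blk 58, set 2) → L1-HIT  vc=[36, 14]
13: 0x72 (blk 14, set 6) → VC-HIT  vc=[36, 46]
14: 0x174 (blk 46, set 6) → VC-HIT  vc=[36, 14]
15: 0x70 (blk 14, set 6) → VC-HIT  vc=[36, 46]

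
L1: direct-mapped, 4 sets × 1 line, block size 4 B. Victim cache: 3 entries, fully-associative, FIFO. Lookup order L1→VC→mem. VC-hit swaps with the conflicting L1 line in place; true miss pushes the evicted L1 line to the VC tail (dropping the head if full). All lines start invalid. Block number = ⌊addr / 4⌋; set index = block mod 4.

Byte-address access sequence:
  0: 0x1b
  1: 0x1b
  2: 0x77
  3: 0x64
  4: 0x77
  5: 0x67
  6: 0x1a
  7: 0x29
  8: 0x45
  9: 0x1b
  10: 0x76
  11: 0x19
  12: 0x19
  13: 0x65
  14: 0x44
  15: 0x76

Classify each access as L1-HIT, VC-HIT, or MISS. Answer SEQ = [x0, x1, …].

SEQ = [MISS, L1-HIT, MISS, MISS, VC-HIT, VC-HIT, L1-HIT, MISS, MISS, VC-HIT, VC-HIT, L1-HIT, L1-HIT, VC-HIT, VC-HIT, VC-HIT]

0: 0x1b (blk 6, set 2) → MISS  vc=[]
1: 0x1b (blk 6, set 2) → L1-HIT  vc=[]
2: 0x77 (blk 29, set 1) → MISS  vc=[]
3: 0x64 (blk 25, set 1) → MISS  vc=[29]
4: 0x77 (blk 29, set 1) → VC-HIT  vc=[25]
5: 0x67 (blk 25, set 1) → VC-HIT  vc=[29]
6: 0x1a (blk 6, set 2) → L1-HIT  vc=[29]
7: 0x29 (blk 10, set 2) → MISS  vc=[29, 6]
8: 0x45 (blk 17, set 1) → MISS  vc=[29, 6, 25]
9: 0x1b (blk 6, set 2) → VC-HIT  vc=[29, 10, 25]
10: 0x76 (blk 29, set 1) → VC-HIT  vc=[17, 10, 25]
11: 0x19 (blk 6, set 2) → L1-HIT  vc=[17, 10, 25]
12: 0x19 (blk 6, set 2) → L1-HIT  vc=[17, 10, 25]
13: 0x65 (blk 25, set 1) → VC-HIT  vc=[17, 10, 29]
14: 0x44 (blk 17, set 1) → VC-HIT  vc=[25, 10, 29]
15: 0x76 (blk 29, set 1) → VC-HIT  vc=[25, 10, 17]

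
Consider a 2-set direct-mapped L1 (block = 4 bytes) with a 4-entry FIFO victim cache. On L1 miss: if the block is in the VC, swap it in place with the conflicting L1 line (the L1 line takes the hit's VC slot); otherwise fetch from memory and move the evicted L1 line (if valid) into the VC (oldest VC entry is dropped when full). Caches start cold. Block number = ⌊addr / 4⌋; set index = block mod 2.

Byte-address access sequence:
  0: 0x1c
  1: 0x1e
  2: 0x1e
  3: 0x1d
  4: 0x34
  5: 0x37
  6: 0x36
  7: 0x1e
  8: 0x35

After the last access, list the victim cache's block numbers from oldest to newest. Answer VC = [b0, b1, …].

  [0] addr=0x1c blk=7 s=1: MISS | VC []
  [1] addr=0x1e blk=7 s=1: L1-HIT | VC []
  [2] addr=0x1e blk=7 s=1: L1-HIT | VC []
  [3] addr=0x1d blk=7 s=1: L1-HIT | VC []
  [4] addr=0x34 blk=13 s=1: MISS | VC [7]
  [5] addr=0x37 blk=13 s=1: L1-HIT | VC [7]
  [6] addr=0x36 blk=13 s=1: L1-HIT | VC [7]
  [7] addr=0x1e blk=7 s=1: VC-HIT | VC [13]
  [8] addr=0x35 blk=13 s=1: VC-HIT | VC [7]

VC = [7]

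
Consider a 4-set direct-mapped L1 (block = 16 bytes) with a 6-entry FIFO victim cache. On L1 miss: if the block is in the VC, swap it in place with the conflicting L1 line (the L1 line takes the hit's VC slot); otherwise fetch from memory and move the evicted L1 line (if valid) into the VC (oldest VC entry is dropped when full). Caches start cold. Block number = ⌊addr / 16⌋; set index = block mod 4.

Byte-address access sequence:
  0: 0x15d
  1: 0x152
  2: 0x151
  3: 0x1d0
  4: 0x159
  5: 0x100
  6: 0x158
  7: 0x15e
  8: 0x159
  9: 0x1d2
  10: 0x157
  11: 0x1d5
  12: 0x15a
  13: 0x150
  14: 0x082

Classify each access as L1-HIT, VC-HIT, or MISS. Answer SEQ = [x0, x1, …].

SEQ = [MISS, L1-HIT, L1-HIT, MISS, VC-HIT, MISS, L1-HIT, L1-HIT, L1-HIT, VC-HIT, VC-HIT, VC-HIT, VC-HIT, L1-HIT, MISS]

#0 0x15d→b21/s1 MISS; vc=[]
#1 0x152→b21/s1 L1-HIT; vc=[]
#2 0x151→b21/s1 L1-HIT; vc=[]
#3 0x1d0→b29/s1 MISS; vc=[21]
#4 0x159→b21/s1 VC-HIT; vc=[29]
#5 0x100→b16/s0 MISS; vc=[29]
#6 0x158→b21/s1 L1-HIT; vc=[29]
#7 0x15e→b21/s1 L1-HIT; vc=[29]
#8 0x159→b21/s1 L1-HIT; vc=[29]
#9 0x1d2→b29/s1 VC-HIT; vc=[21]
#10 0x157→b21/s1 VC-HIT; vc=[29]
#11 0x1d5→b29/s1 VC-HIT; vc=[21]
#12 0x15a→b21/s1 VC-HIT; vc=[29]
#13 0x150→b21/s1 L1-HIT; vc=[29]
#14 0x82→b8/s0 MISS; vc=[29,16]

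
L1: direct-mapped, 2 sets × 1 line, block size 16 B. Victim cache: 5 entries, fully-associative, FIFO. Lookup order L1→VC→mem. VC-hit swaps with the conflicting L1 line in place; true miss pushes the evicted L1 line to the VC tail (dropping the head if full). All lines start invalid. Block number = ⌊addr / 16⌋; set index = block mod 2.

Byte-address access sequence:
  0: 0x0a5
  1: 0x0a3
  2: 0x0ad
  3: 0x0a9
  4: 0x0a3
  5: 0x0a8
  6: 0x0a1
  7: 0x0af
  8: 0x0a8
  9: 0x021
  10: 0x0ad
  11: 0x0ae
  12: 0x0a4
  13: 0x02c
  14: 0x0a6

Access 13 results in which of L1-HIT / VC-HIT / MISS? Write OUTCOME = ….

  [0] addr=0xa5 blk=10 s=0: MISS | VC []
  [1] addr=0xa3 blk=10 s=0: L1-HIT | VC []
  [2] addr=0xad blk=10 s=0: L1-HIT | VC []
  [3] addr=0xa9 blk=10 s=0: L1-HIT | VC []
  [4] addr=0xa3 blk=10 s=0: L1-HIT | VC []
  [5] addr=0xa8 blk=10 s=0: L1-HIT | VC []
  [6] addr=0xa1 blk=10 s=0: L1-HIT | VC []
  [7] addr=0xaf blk=10 s=0: L1-HIT | VC []
  [8] addr=0xa8 blk=10 s=0: L1-HIT | VC []
  [9] addr=0x21 blk=2 s=0: MISS | VC [10]
  [10] addr=0xad blk=10 s=0: VC-HIT | VC [2]
  [11] addr=0xae blk=10 s=0: L1-HIT | VC [2]
  [12] addr=0xa4 blk=10 s=0: L1-HIT | VC [2]
  [13] addr=0x2c blk=2 s=0: VC-HIT | VC [10]
  [14] addr=0xa6 blk=10 s=0: VC-HIT | VC [2]

OUTCOME = VC-HIT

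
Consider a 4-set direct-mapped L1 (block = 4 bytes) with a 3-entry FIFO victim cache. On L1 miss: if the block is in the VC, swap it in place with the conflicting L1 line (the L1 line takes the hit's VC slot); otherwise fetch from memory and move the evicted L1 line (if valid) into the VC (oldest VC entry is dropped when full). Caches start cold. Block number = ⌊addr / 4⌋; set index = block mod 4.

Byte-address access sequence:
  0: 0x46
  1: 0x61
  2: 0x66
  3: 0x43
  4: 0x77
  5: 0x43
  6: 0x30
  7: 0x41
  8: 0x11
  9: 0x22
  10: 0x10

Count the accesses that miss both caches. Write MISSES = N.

MISSES = 8

0: 0x46 (blk 17, set 1) → MISS  vc=[]
1: 0x61 (blk 24, set 0) → MISS  vc=[]
2: 0x66 (blk 25, set 1) → MISS  vc=[17]
3: 0x43 (blk 16, set 0) → MISS  vc=[17, 24]
4: 0x77 (blk 29, set 1) → MISS  vc=[17, 24, 25]
5: 0x43 (blk 16, set 0) → L1-HIT  vc=[17, 24, 25]
6: 0x30 (blk 12, set 0) → MISS  vc=[24, 25, 16]
7: 0x41 (blk 16, set 0) → VC-HIT  vc=[24, 25, 12]
8: 0x11 (blk 4, set 0) → MISS  vc=[25, 12, 16]
9: 0x22 (blk 8, set 0) → MISS  vc=[12, 16, 4]
10: 0x10 (blk 4, set 0) → VC-HIT  vc=[12, 16, 8]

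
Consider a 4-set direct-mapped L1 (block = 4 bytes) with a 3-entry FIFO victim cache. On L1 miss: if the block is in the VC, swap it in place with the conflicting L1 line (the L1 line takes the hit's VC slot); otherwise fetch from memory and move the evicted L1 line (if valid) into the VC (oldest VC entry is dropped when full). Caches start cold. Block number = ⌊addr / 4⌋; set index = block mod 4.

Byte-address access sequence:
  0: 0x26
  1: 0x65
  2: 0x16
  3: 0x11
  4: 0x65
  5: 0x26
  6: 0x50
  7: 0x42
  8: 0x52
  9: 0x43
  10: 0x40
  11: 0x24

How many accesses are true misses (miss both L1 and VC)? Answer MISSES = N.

  [0] addr=0x26 blk=9 s=1: MISS | VC []
  [1] addr=0x65 blk=25 s=1: MISS | VC [9]
  [2] addr=0x16 blk=5 s=1: MISS | VC [9, 25]
  [3] addr=0x11 blk=4 s=0: MISS | VC [9, 25]
  [4] addr=0x65 blk=25 s=1: VC-HIT | VC [9, 5]
  [5] addr=0x26 blk=9 s=1: VC-HIT | VC [25, 5]
  [6] addr=0x50 blk=20 s=0: MISS | VC [25, 5, 4]
  [7] addr=0x42 blk=16 s=0: MISS | VC [5, 4, 20]
  [8] addr=0x52 blk=20 s=0: VC-HIT | VC [5, 4, 16]
  [9] addr=0x43 blk=16 s=0: VC-HIT | VC [5, 4, 20]
  [10] addr=0x40 blk=16 s=0: L1-HIT | VC [5, 4, 20]
  [11] addr=0x24 blk=9 s=1: L1-HIT | VC [5, 4, 20]

MISSES = 6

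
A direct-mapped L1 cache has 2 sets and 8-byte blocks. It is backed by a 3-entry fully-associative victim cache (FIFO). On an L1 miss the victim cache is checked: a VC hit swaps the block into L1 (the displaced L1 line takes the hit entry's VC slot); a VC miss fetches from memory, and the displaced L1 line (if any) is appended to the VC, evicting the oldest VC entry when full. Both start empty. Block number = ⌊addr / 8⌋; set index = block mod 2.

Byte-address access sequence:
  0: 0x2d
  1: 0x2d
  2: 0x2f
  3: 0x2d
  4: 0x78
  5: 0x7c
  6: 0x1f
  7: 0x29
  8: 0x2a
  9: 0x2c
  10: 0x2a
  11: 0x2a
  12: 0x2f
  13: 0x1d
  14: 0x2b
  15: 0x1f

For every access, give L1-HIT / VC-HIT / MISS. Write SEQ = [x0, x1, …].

SEQ = [MISS, L1-HIT, L1-HIT, L1-HIT, MISS, L1-HIT, MISS, VC-HIT, L1-HIT, L1-HIT, L1-HIT, L1-HIT, L1-HIT, VC-HIT, VC-HIT, VC-HIT]

  [0] addr=0x2d blk=5 s=1: MISS | VC []
  [1] addr=0x2d blk=5 s=1: L1-HIT | VC []
  [2] addr=0x2f blk=5 s=1: L1-HIT | VC []
  [3] addr=0x2d blk=5 s=1: L1-HIT | VC []
  [4] addr=0x78 blk=15 s=1: MISS | VC [5]
  [5] addr=0x7c blk=15 s=1: L1-HIT | VC [5]
  [6] addr=0x1f blk=3 s=1: MISS | VC [5, 15]
  [7] addr=0x29 blk=5 s=1: VC-HIT | VC [3, 15]
  [8] addr=0x2a blk=5 s=1: L1-HIT | VC [3, 15]
  [9] addr=0x2c blk=5 s=1: L1-HIT | VC [3, 15]
  [10] addr=0x2a blk=5 s=1: L1-HIT | VC [3, 15]
  [11] addr=0x2a blk=5 s=1: L1-HIT | VC [3, 15]
  [12] addr=0x2f blk=5 s=1: L1-HIT | VC [3, 15]
  [13] addr=0x1d blk=3 s=1: VC-HIT | VC [5, 15]
  [14] addr=0x2b blk=5 s=1: VC-HIT | VC [3, 15]
  [15] addr=0x1f blk=3 s=1: VC-HIT | VC [5, 15]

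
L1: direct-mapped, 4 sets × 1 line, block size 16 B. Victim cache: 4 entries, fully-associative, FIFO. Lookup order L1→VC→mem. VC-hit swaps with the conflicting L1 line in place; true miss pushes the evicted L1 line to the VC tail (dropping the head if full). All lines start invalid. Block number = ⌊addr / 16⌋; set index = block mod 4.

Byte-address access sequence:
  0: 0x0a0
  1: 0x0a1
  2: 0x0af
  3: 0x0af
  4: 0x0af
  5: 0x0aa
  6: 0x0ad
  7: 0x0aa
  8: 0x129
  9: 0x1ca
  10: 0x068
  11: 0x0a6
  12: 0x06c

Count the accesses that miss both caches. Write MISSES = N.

MISSES = 4

0: 0xa0 (blk 10, set 2) → MISS  vc=[]
1: 0xa1 (blk 10, set 2) → L1-HIT  vc=[]
2: 0xaf (blk 10, set 2) → L1-HIT  vc=[]
3: 0xaf (blk 10, set 2) → L1-HIT  vc=[]
4: 0xaf (blk 10, set 2) → L1-HIT  vc=[]
5: 0xaa (blk 10, set 2) → L1-HIT  vc=[]
6: 0xad (blk 10, set 2) → L1-HIT  vc=[]
7: 0xaa (blk 10, set 2) → L1-HIT  vc=[]
8: 0x129 (blk 18, set 2) → MISS  vc=[10]
9: 0x1ca (blk 28, set 0) → MISS  vc=[10]
10: 0x68 (blk 6, set 2) → MISS  vc=[10, 18]
11: 0xa6 (blk 10, set 2) → VC-HIT  vc=[6, 18]
12: 0x6c (blk 6, set 2) → VC-HIT  vc=[10, 18]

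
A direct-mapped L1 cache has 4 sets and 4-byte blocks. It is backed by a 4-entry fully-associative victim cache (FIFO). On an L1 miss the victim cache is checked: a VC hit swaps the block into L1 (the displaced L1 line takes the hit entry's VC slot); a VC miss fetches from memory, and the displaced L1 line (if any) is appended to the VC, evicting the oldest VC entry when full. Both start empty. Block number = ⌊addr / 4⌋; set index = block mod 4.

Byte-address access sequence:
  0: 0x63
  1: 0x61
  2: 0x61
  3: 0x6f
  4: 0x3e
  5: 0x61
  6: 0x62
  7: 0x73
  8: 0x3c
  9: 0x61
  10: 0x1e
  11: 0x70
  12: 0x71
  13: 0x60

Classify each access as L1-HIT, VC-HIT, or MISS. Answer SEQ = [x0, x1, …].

SEQ = [MISS, L1-HIT, L1-HIT, MISS, MISS, L1-HIT, L1-HIT, MISS, L1-HIT, VC-HIT, MISS, VC-HIT, L1-HIT, VC-HIT]

#0 0x63→b24/s0 MISS; vc=[]
#1 0x61→b24/s0 L1-HIT; vc=[]
#2 0x61→b24/s0 L1-HIT; vc=[]
#3 0x6f→b27/s3 MISS; vc=[]
#4 0x3e→b15/s3 MISS; vc=[27]
#5 0x61→b24/s0 L1-HIT; vc=[27]
#6 0x62→b24/s0 L1-HIT; vc=[27]
#7 0x73→b28/s0 MISS; vc=[27,24]
#8 0x3c→b15/s3 L1-HIT; vc=[27,24]
#9 0x61→b24/s0 VC-HIT; vc=[27,28]
#10 0x1e→b7/s3 MISS; vc=[27,28,15]
#11 0x70→b28/s0 VC-HIT; vc=[27,24,15]
#12 0x71→b28/s0 L1-HIT; vc=[27,24,15]
#13 0x60→b24/s0 VC-HIT; vc=[27,28,15]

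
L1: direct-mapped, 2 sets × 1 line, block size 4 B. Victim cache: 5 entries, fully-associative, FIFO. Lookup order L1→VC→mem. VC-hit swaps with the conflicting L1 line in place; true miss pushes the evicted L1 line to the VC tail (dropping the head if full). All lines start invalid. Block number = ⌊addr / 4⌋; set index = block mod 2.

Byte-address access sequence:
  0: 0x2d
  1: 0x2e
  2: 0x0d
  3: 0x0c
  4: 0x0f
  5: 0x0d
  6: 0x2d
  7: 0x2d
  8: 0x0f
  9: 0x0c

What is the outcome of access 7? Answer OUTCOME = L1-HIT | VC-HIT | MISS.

OUTCOME = L1-HIT

0: 0x2d (blk 11, set 1) → MISS  vc=[]
1: 0x2e (blk 11, set 1) → L1-HIT  vc=[]
2: 0xd (blk 3, set 1) → MISS  vc=[11]
3: 0xc (blk 3, set 1) → L1-HIT  vc=[11]
4: 0xf (blk 3, set 1) → L1-HIT  vc=[11]
5: 0xd (blk 3, set 1) → L1-HIT  vc=[11]
6: 0x2d (blk 11, set 1) → VC-HIT  vc=[3]
7: 0x2d (blk 11, set 1) → L1-HIT  vc=[3]
8: 0xf (blk 3, set 1) → VC-HIT  vc=[11]
9: 0xc (blk 3, set 1) → L1-HIT  vc=[11]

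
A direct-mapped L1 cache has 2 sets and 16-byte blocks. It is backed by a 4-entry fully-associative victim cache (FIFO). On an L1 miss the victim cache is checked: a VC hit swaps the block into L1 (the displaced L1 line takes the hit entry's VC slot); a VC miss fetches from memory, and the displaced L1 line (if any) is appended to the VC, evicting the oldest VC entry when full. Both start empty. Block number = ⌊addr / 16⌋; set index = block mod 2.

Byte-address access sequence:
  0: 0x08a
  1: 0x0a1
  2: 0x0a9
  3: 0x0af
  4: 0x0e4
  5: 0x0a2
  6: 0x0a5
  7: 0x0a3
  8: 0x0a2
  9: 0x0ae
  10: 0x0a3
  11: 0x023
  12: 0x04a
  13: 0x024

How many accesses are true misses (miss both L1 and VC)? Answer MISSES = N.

MISSES = 5

0: 0x8a (blk 8, set 0) → MISS  vc=[]
1: 0xa1 (blk 10, set 0) → MISS  vc=[8]
2: 0xa9 (blk 10, set 0) → L1-HIT  vc=[8]
3: 0xaf (blk 10, set 0) → L1-HIT  vc=[8]
4: 0xe4 (blk 14, set 0) → MISS  vc=[8, 10]
5: 0xa2 (blk 10, set 0) → VC-HIT  vc=[8, 14]
6: 0xa5 (blk 10, set 0) → L1-HIT  vc=[8, 14]
7: 0xa3 (blk 10, set 0) → L1-HIT  vc=[8, 14]
8: 0xa2 (blk 10, set 0) → L1-HIT  vc=[8, 14]
9: 0xae (blk 10, set 0) → L1-HIT  vc=[8, 14]
10: 0xa3 (blk 10, set 0) → L1-HIT  vc=[8, 14]
11: 0x23 (blk 2, set 0) → MISS  vc=[8, 14, 10]
12: 0x4a (blk 4, set 0) → MISS  vc=[8, 14, 10, 2]
13: 0x24 (blk 2, set 0) → VC-HIT  vc=[8, 14, 10, 4]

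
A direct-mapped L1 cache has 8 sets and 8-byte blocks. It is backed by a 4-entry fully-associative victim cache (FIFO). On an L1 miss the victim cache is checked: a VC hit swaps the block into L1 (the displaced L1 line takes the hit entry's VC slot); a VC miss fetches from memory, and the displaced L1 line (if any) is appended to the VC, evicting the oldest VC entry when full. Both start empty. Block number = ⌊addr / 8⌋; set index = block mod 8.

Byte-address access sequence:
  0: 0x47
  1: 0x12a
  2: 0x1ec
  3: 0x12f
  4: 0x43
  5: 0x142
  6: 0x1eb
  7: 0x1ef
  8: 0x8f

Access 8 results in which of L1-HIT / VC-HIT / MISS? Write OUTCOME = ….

0: 0x47 (blk 8, set 0) → MISS  vc=[]
1: 0x12a (blk 37, set 5) → MISS  vc=[]
2: 0x1ec (blk 61, set 5) → MISS  vc=[37]
3: 0x12f (blk 37, set 5) → VC-HIT  vc=[61]
4: 0x43 (blk 8, set 0) → L1-HIT  vc=[61]
5: 0x142 (blk 40, set 0) → MISS  vc=[61, 8]
6: 0x1eb (blk 61, set 5) → VC-HIT  vc=[37, 8]
7: 0x1ef (blk 61, set 5) → L1-HIT  vc=[37, 8]
8: 0x8f (blk 17, set 1) → MISS  vc=[37, 8]

OUTCOME = MISS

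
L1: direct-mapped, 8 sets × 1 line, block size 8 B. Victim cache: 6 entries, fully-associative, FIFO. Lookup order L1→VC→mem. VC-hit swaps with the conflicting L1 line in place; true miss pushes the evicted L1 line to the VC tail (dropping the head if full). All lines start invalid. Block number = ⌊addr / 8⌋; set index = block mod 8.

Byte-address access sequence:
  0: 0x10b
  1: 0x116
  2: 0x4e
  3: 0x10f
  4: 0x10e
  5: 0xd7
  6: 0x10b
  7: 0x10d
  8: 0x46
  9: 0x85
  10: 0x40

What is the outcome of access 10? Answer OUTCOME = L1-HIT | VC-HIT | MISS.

OUTCOME = VC-HIT

  [0] addr=0x10b blk=33 s=1: MISS | VC []
  [1] addr=0x116 blk=34 s=2: MISS | VC []
  [2] addr=0x4e blk=9 s=1: MISS | VC [33]
  [3] addr=0x10f blk=33 s=1: VC-HIT | VC [9]
  [4] addr=0x10e blk=33 s=1: L1-HIT | VC [9]
  [5] addr=0xd7 blk=26 s=2: MISS | VC [9, 34]
  [6] addr=0x10b blk=33 s=1: L1-HIT | VC [9, 34]
  [7] addr=0x10d blk=33 s=1: L1-HIT | VC [9, 34]
  [8] addr=0x46 blk=8 s=0: MISS | VC [9, 34]
  [9] addr=0x85 blk=16 s=0: MISS | VC [9, 34, 8]
  [10] addr=0x40 blk=8 s=0: VC-HIT | VC [9, 34, 16]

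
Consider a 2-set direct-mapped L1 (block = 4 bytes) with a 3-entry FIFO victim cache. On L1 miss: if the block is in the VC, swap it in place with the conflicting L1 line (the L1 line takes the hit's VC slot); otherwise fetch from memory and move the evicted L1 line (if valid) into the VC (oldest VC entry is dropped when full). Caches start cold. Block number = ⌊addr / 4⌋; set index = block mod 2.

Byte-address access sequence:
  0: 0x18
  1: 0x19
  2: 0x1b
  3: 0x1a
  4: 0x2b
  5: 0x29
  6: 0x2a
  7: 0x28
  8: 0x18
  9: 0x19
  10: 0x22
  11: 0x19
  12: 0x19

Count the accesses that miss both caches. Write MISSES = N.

  [0] addr=0x18 blk=6 s=0: MISS | VC []
  [1] addr=0x19 blk=6 s=0: L1-HIT | VC []
  [2] addr=0x1b blk=6 s=0: L1-HIT | VC []
  [3] addr=0x1a blk=6 s=0: L1-HIT | VC []
  [4] addr=0x2b blk=10 s=0: MISS | VC [6]
  [5] addr=0x29 blk=10 s=0: L1-HIT | VC [6]
  [6] addr=0x2a blk=10 s=0: L1-HIT | VC [6]
  [7] addr=0x28 blk=10 s=0: L1-HIT | VC [6]
  [8] addr=0x18 blk=6 s=0: VC-HIT | VC [10]
  [9] addr=0x19 blk=6 s=0: L1-HIT | VC [10]
  [10] addr=0x22 blk=8 s=0: MISS | VC [10, 6]
  [11] addr=0x19 blk=6 s=0: VC-HIT | VC [10, 8]
  [12] addr=0x19 blk=6 s=0: L1-HIT | VC [10, 8]

MISSES = 3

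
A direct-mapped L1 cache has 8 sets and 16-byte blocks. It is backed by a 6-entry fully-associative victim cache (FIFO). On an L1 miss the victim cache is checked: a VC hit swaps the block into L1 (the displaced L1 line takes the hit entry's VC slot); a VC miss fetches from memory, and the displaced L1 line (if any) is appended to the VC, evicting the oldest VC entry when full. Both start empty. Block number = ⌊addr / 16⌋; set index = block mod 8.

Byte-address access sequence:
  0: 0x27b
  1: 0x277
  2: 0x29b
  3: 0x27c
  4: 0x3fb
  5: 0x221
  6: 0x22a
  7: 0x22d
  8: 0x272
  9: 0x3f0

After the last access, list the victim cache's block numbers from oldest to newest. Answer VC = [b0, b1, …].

VC = [39]

  [0] addr=0x27b blk=39 s=7: MISS | VC []
  [1] addr=0x277 blk=39 s=7: L1-HIT | VC []
  [2] addr=0x29b blk=41 s=1: MISS | VC []
  [3] addr=0x27c blk=39 s=7: L1-HIT | VC []
  [4] addr=0x3fb blk=63 s=7: MISS | VC [39]
  [5] addr=0x221 blk=34 s=2: MISS | VC [39]
  [6] addr=0x22a blk=34 s=2: L1-HIT | VC [39]
  [7] addr=0x22d blk=34 s=2: L1-HIT | VC [39]
  [8] addr=0x272 blk=39 s=7: VC-HIT | VC [63]
  [9] addr=0x3f0 blk=63 s=7: VC-HIT | VC [39]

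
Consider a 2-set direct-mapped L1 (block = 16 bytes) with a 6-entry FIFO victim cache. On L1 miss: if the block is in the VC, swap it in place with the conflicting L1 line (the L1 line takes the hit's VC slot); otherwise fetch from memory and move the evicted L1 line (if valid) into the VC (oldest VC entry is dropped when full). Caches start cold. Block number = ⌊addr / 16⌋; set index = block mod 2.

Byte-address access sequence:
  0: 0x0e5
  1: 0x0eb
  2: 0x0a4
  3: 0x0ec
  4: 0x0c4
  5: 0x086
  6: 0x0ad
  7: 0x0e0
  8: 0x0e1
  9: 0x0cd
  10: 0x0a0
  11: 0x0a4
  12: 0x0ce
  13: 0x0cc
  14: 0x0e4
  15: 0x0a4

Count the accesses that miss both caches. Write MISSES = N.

#0 0xe5→b14/s0 MISS; vc=[]
#1 0xeb→b14/s0 L1-HIT; vc=[]
#2 0xa4→b10/s0 MISS; vc=[14]
#3 0xec→b14/s0 VC-HIT; vc=[10]
#4 0xc4→b12/s0 MISS; vc=[10,14]
#5 0x86→b8/s0 MISS; vc=[10,14,12]
#6 0xad→b10/s0 VC-HIT; vc=[8,14,12]
#7 0xe0→b14/s0 VC-HIT; vc=[8,10,12]
#8 0xe1→b14/s0 L1-HIT; vc=[8,10,12]
#9 0xcd→b12/s0 VC-HIT; vc=[8,10,14]
#10 0xa0→b10/s0 VC-HIT; vc=[8,12,14]
#11 0xa4→b10/s0 L1-HIT; vc=[8,12,14]
#12 0xce→b12/s0 VC-HIT; vc=[8,10,14]
#13 0xcc→b12/s0 L1-HIT; vc=[8,10,14]
#14 0xe4→b14/s0 VC-HIT; vc=[8,10,12]
#15 0xa4→b10/s0 VC-HIT; vc=[8,14,12]

MISSES = 4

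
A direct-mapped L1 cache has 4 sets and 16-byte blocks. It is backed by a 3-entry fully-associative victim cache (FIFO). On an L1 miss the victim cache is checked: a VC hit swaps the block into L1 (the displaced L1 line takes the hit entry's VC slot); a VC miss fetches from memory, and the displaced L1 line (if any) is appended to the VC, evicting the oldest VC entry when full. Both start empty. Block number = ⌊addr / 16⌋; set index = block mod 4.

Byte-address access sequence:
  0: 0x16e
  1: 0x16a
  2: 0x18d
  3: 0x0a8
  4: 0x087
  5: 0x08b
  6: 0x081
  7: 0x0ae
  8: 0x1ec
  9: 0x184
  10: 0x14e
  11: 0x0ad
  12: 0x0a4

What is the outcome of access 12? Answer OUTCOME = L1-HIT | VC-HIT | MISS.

OUTCOME = L1-HIT

  [0] addr=0x16e blk=22 s=2: MISS | VC []
  [1] addr=0x16a blk=22 s=2: L1-HIT | VC []
  [2] addr=0x18d blk=24 s=0: MISS | VC []
  [3] addr=0xa8 blk=10 s=2: MISS | VC [22]
  [4] addr=0x87 blk=8 s=0: MISS | VC [22, 24]
  [5] addr=0x8b blk=8 s=0: L1-HIT | VC [22, 24]
  [6] addr=0x81 blk=8 s=0: L1-HIT | VC [22, 24]
  [7] addr=0xae blk=10 s=2: L1-HIT | VC [22, 24]
  [8] addr=0x1ec blk=30 s=2: MISS | VC [22, 24, 10]
  [9] addr=0x184 blk=24 s=0: VC-HIT | VC [22, 8, 10]
  [10] addr=0x14e blk=20 s=0: MISS | VC [8, 10, 24]
  [11] addr=0xad blk=10 s=2: VC-HIT | VC [8, 30, 24]
  [12] addr=0xa4 blk=10 s=2: L1-HIT | VC [8, 30, 24]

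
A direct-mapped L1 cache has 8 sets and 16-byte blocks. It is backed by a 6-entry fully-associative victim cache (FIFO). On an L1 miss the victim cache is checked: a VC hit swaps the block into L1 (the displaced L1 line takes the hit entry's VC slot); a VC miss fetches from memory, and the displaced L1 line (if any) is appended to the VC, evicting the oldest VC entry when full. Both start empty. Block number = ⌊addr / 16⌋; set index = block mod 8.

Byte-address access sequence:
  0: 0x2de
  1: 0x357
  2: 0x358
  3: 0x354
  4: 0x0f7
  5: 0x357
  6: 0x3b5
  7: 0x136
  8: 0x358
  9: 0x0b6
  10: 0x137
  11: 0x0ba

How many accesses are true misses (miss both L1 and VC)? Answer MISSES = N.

  [0] addr=0x2de blk=45 s=5: MISS | VC []
  [1] addr=0x357 blk=53 s=5: MISS | VC [45]
  [2] addr=0x358 blk=53 s=5: L1-HIT | VC [45]
  [3] addr=0x354 blk=53 s=5: L1-HIT | VC [45]
  [4] addr=0xf7 blk=15 s=7: MISS | VC [45]
  [5] addr=0x357 blk=53 s=5: L1-HIT | VC [45]
  [6] addr=0x3b5 blk=59 s=3: MISS | VC [45]
  [7] addr=0x136 blk=19 s=3: MISS | VC [45, 59]
  [8] addr=0x358 blk=53 s=5: L1-HIT | VC [45, 59]
  [9] addr=0xb6 blk=11 s=3: MISS | VC [45, 59, 19]
  [10] addr=0x137 blk=19 s=3: VC-HIT | VC [45, 59, 11]
  [11] addr=0xba blk=11 s=3: VC-HIT | VC [45, 59, 19]

MISSES = 6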